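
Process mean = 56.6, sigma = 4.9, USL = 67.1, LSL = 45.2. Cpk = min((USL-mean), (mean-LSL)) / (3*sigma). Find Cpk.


Cpu = (67.1 - 56.6) / (3 * 4.9) = 0.71
Cpl = (56.6 - 45.2) / (3 * 4.9) = 0.78
Cpk = min(0.71, 0.78) = 0.71

0.71


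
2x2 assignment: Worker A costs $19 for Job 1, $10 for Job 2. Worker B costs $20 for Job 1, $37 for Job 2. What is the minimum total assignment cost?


Option 1: A->1 + B->2 = $19 + $37 = $56
Option 2: A->2 + B->1 = $10 + $20 = $30
Min cost = min($56, $30) = $30

$30


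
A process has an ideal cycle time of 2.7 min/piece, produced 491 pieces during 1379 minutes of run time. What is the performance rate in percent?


Formula: Performance = (Ideal CT * Total Count) / Run Time * 100
Ideal output time = 2.7 * 491 = 1325.7 min
Performance = 1325.7 / 1379 * 100 = 96.1%

96.1%


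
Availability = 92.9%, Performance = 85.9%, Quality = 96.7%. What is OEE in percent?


Formula: OEE = Availability * Performance * Quality / 10000
A * P = 92.9% * 85.9% / 100 = 79.8%
OEE = 79.8% * 96.7% / 100 = 77.2%

77.2%


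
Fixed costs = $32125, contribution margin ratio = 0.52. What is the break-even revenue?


Formula: BER = Fixed Costs / Contribution Margin Ratio
BER = $32125 / 0.52
BER = $61778.85 (to the nearest cent)

$61778.85


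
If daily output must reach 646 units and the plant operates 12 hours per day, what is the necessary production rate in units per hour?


Formula: Production Rate = Daily Demand / Available Hours
Rate = 646 units/day / 12 hours/day
Rate = 53.8 units/hour

53.8 units/hour


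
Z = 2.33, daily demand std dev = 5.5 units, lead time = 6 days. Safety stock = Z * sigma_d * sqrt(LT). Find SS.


Formula: SS = z * sigma_d * sqrt(LT)
sqrt(LT) = sqrt(6) = 2.4495
SS = 2.33 * 5.5 * 2.4495
SS = 31.4 units

31.4 units


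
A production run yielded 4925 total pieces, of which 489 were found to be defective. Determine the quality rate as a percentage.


Formula: Quality Rate = Good Pieces / Total Pieces * 100
Good pieces = 4925 - 489 = 4436
QR = 4436 / 4925 * 100 = 90.1%

90.1%


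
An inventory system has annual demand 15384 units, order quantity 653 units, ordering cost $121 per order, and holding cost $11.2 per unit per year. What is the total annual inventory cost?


TC = 15384/653 * 121 + 653/2 * 11.2

$6507.43


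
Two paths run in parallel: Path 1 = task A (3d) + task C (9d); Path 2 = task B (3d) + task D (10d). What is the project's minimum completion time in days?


Path 1 = 3 + 9 = 12 days
Path 2 = 3 + 10 = 13 days
Duration = max(12, 13) = 13 days

13 days


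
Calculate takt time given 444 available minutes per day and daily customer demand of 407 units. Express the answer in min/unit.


Formula: Takt Time = Available Production Time / Customer Demand
Takt = 444 min/day / 407 units/day
Takt = 1.09 min/unit

1.09 min/unit


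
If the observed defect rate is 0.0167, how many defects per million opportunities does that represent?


DPMO = defect_rate * 1000000 = 0.0167 * 1000000

16700


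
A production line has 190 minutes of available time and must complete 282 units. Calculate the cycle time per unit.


Formula: CT = Available Time / Number of Units
CT = 190 min / 282 units
CT = 0.67 min/unit

0.67 min/unit


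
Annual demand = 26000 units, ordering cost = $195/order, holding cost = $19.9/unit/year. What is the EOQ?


Formula: EOQ = sqrt(2 * D * S / H)
Numerator: 2 * 26000 * 195 = 10140000
2DS/H = 10140000 / 19.9 = 509547.7
EOQ = sqrt(509547.7) = 713.8 units

713.8 units


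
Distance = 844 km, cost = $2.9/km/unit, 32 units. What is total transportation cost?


TC = dist * cost * units = 844 * 2.9 * 32 = $78323.20

$78323.20


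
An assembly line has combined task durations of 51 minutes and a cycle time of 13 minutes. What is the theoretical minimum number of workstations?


Formula: N_min = ceil(Sum of Task Times / Cycle Time)
N_min = ceil(51 min / 13 min) = ceil(3.9231)
N_min = 4 stations

4


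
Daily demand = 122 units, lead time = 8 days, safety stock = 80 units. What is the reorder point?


Formula: ROP = (Daily Demand * Lead Time) + Safety Stock
Demand during lead time = 122 * 8 = 976 units
ROP = 976 + 80 = 1056 units

1056 units


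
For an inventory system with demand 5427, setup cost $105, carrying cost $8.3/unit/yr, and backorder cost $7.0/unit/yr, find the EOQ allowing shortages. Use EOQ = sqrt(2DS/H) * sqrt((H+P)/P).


Formula: EOQ* = sqrt(2DS/H) * sqrt((H+P)/P)
Base EOQ = sqrt(2*5427*105/8.3) = 370.55 units
Correction = sqrt((8.3+7.0)/7.0) = 1.47842
EOQ* = 370.55 * 1.47842 = 547.8 units

547.8 units


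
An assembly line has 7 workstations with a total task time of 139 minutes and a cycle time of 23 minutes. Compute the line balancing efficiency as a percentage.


Formula: Efficiency = Sum of Task Times / (N_stations * CT) * 100
Total station capacity = 7 stations * 23 min = 161 min
Efficiency = 139 / 161 * 100 = 86.3%

86.3%


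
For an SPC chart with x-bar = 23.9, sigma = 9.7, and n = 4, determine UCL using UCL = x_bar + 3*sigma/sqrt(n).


UCL = 23.9 + 3 * 9.7 / sqrt(4)

38.45


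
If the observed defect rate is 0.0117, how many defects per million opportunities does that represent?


DPMO = defect_rate * 1000000 = 0.0117 * 1000000

11700


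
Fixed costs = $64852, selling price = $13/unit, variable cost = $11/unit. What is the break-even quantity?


Formula: BEQ = Fixed Costs / (Price - Variable Cost)
Contribution margin = $13 - $11 = $2/unit
BEQ = ceil($64852 / $2/unit) = ceil(32426.0) = 32426 units

32426 units


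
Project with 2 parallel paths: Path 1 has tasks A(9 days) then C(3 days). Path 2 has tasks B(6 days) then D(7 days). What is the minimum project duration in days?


Path 1 = 9 + 3 = 12 days
Path 2 = 6 + 7 = 13 days
Duration = max(12, 13) = 13 days

13 days


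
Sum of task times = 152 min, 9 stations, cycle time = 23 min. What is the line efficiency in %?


Formula: Efficiency = Sum of Task Times / (N_stations * CT) * 100
Total station capacity = 9 stations * 23 min = 207 min
Efficiency = 152 / 207 * 100 = 73.4%

73.4%


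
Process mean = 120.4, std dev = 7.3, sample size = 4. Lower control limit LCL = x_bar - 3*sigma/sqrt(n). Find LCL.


LCL = 120.4 - 3 * 7.3 / sqrt(4)

109.45


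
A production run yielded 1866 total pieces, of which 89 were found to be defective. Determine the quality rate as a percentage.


Formula: Quality Rate = Good Pieces / Total Pieces * 100
Good pieces = 1866 - 89 = 1777
QR = 1777 / 1866 * 100 = 95.2%

95.2%


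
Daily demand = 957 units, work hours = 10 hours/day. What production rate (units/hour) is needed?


Formula: Production Rate = Daily Demand / Available Hours
Rate = 957 units/day / 10 hours/day
Rate = 95.7 units/hour

95.7 units/hour


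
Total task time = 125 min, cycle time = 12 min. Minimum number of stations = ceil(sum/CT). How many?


Formula: N_min = ceil(Sum of Task Times / Cycle Time)
N_min = ceil(125 min / 12 min) = ceil(10.4167)
N_min = 11 stations

11


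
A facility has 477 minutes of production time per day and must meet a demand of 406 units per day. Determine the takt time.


Formula: Takt Time = Available Production Time / Customer Demand
Takt = 477 min/day / 406 units/day
Takt = 1.17 min/unit

1.17 min/unit


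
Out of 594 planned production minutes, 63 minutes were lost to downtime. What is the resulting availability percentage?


Formula: Availability = (Planned Time - Downtime) / Planned Time * 100
Uptime = 594 - 63 = 531 min
Availability = 531 / 594 * 100 = 89.4%

89.4%


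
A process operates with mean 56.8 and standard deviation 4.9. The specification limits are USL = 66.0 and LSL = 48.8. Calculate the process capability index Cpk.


Cpu = (66.0 - 56.8) / (3 * 4.9) = 0.63
Cpl = (56.8 - 48.8) / (3 * 4.9) = 0.54
Cpk = min(0.63, 0.54) = 0.54

0.54


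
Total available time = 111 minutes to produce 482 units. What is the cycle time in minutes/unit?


Formula: CT = Available Time / Number of Units
CT = 111 min / 482 units
CT = 0.23 min/unit

0.23 min/unit


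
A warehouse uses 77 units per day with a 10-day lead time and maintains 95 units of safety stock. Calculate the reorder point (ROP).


Formula: ROP = (Daily Demand * Lead Time) + Safety Stock
Demand during lead time = 77 * 10 = 770 units
ROP = 770 + 95 = 865 units

865 units


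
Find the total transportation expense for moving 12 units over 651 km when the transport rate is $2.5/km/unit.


TC = dist * cost * units = 651 * 2.5 * 12 = $19530.00

$19530.00


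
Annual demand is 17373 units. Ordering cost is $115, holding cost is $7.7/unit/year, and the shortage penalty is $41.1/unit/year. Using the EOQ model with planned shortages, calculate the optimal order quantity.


Formula: EOQ* = sqrt(2DS/H) * sqrt((H+P)/P)
Base EOQ = sqrt(2*17373*115/7.7) = 720.37 units
Correction = sqrt((7.7+41.1)/41.1) = 1.08965
EOQ* = 720.37 * 1.08965 = 785.0 units

785.0 units


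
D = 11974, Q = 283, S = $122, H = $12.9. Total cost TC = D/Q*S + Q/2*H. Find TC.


TC = 11974/283 * 122 + 283/2 * 12.9

$6987.29


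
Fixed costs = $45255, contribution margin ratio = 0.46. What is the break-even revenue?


Formula: BER = Fixed Costs / Contribution Margin Ratio
BER = $45255 / 0.46
BER = $98380.43 (to the nearest cent)

$98380.43


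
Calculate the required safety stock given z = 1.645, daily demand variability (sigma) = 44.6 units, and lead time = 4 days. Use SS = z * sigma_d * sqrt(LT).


Formula: SS = z * sigma_d * sqrt(LT)
sqrt(LT) = sqrt(4) = 2.0
SS = 1.645 * 44.6 * 2.0
SS = 146.7 units

146.7 units


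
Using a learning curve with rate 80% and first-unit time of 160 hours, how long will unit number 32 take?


Formula: T_n = T_1 * (learning_rate)^(log2(n)) where learning_rate = rate/100
Doublings = log2(32) = 5
T_n = 160 * 0.8^5
T_n = 160 * 0.3277 = 52.4 hours

52.4 hours


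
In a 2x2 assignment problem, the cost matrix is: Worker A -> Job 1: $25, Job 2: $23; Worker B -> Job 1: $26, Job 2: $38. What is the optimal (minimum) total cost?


Option 1: A->1 + B->2 = $25 + $38 = $63
Option 2: A->2 + B->1 = $23 + $26 = $49
Min cost = min($63, $49) = $49

$49


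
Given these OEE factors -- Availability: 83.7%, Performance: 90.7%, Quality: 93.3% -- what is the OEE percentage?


Formula: OEE = Availability * Performance * Quality / 10000
A * P = 83.7% * 90.7% / 100 = 75.92%
OEE = 75.92% * 93.3% / 100 = 70.8%

70.8%


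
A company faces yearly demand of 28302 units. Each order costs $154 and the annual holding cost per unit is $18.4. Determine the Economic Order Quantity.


Formula: EOQ = sqrt(2 * D * S / H)
Numerator: 2 * 28302 * 154 = 8717016
2DS/H = 8717016 / 18.4 = 473750.9
EOQ = sqrt(473750.9) = 688.3 units

688.3 units


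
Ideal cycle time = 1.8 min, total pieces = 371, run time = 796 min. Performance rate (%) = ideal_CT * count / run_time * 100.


Formula: Performance = (Ideal CT * Total Count) / Run Time * 100
Ideal output time = 1.8 * 371 = 667.8 min
Performance = 667.8 / 796 * 100 = 83.9%

83.9%


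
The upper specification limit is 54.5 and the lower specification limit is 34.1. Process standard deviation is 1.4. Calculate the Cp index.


Cp = (54.5 - 34.1) / (6 * 1.4)

2.43


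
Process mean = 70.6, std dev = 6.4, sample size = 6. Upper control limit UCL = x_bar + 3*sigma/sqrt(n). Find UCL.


UCL = 70.6 + 3 * 6.4 / sqrt(6)

78.44


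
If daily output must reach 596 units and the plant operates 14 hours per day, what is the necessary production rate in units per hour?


Formula: Production Rate = Daily Demand / Available Hours
Rate = 596 units/day / 14 hours/day
Rate = 42.6 units/hour

42.6 units/hour


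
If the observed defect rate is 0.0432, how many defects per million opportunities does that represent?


DPMO = defect_rate * 1000000 = 0.0432 * 1000000

43200


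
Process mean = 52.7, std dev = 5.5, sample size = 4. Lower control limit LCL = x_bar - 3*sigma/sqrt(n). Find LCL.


LCL = 52.7 - 3 * 5.5 / sqrt(4)

44.45


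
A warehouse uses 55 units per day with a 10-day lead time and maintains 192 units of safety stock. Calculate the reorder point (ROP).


Formula: ROP = (Daily Demand * Lead Time) + Safety Stock
Demand during lead time = 55 * 10 = 550 units
ROP = 550 + 192 = 742 units

742 units


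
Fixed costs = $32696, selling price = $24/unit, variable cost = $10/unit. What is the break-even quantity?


Formula: BEQ = Fixed Costs / (Price - Variable Cost)
Contribution margin = $24 - $10 = $14/unit
BEQ = ceil($32696 / $14/unit) = ceil(2335.43) = 2336 units

2336 units


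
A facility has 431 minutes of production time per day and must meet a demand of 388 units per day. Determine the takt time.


Formula: Takt Time = Available Production Time / Customer Demand
Takt = 431 min/day / 388 units/day
Takt = 1.11 min/unit

1.11 min/unit


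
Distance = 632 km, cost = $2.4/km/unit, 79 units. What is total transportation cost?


TC = dist * cost * units = 632 * 2.4 * 79 = $119827.20

$119827.20


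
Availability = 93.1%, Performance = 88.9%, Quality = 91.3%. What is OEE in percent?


Formula: OEE = Availability * Performance * Quality / 10000
A * P = 93.1% * 88.9% / 100 = 82.77%
OEE = 82.77% * 91.3% / 100 = 75.6%

75.6%


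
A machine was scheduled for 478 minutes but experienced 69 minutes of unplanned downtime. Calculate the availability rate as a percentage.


Formula: Availability = (Planned Time - Downtime) / Planned Time * 100
Uptime = 478 - 69 = 409 min
Availability = 409 / 478 * 100 = 85.6%

85.6%


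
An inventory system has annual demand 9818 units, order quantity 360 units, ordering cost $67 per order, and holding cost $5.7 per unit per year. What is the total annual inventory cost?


TC = 9818/360 * 67 + 360/2 * 5.7

$2853.24


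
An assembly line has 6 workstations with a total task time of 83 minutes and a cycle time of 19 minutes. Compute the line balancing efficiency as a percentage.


Formula: Efficiency = Sum of Task Times / (N_stations * CT) * 100
Total station capacity = 6 stations * 19 min = 114 min
Efficiency = 83 / 114 * 100 = 72.8%

72.8%


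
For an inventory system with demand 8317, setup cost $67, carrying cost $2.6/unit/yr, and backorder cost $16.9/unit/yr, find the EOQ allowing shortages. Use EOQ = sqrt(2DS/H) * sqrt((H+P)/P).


Formula: EOQ* = sqrt(2DS/H) * sqrt((H+P)/P)
Base EOQ = sqrt(2*8317*67/2.6) = 654.71 units
Correction = sqrt((2.6+16.9)/16.9) = 1.07417
EOQ* = 654.71 * 1.07417 = 703.3 units

703.3 units


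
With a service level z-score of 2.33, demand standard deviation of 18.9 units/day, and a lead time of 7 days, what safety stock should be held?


Formula: SS = z * sigma_d * sqrt(LT)
sqrt(LT) = sqrt(7) = 2.6458
SS = 2.33 * 18.9 * 2.6458
SS = 116.5 units

116.5 units


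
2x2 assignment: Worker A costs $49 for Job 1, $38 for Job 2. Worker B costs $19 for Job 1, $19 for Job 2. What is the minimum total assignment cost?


Option 1: A->1 + B->2 = $49 + $19 = $68
Option 2: A->2 + B->1 = $38 + $19 = $57
Min cost = min($68, $57) = $57

$57


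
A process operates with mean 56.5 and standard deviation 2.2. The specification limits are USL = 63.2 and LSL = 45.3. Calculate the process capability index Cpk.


Cpu = (63.2 - 56.5) / (3 * 2.2) = 1.02
Cpl = (56.5 - 45.3) / (3 * 2.2) = 1.7
Cpk = min(1.02, 1.7) = 1.02

1.02


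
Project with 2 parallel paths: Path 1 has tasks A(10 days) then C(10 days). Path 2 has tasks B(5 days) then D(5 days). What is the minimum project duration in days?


Path 1 = 10 + 10 = 20 days
Path 2 = 5 + 5 = 10 days
Duration = max(20, 10) = 20 days

20 days


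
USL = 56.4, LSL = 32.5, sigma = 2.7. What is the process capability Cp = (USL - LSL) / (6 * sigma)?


Cp = (56.4 - 32.5) / (6 * 2.7)

1.48


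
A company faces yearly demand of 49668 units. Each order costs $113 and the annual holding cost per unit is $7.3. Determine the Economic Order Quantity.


Formula: EOQ = sqrt(2 * D * S / H)
Numerator: 2 * 49668 * 113 = 11224968
2DS/H = 11224968 / 7.3 = 1537666.8
EOQ = sqrt(1537666.8) = 1240.0 units

1240.0 units


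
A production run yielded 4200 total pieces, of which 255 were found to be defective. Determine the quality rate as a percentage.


Formula: Quality Rate = Good Pieces / Total Pieces * 100
Good pieces = 4200 - 255 = 3945
QR = 3945 / 4200 * 100 = 93.9%

93.9%


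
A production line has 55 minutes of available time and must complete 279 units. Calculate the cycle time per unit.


Formula: CT = Available Time / Number of Units
CT = 55 min / 279 units
CT = 0.2 min/unit

0.2 min/unit


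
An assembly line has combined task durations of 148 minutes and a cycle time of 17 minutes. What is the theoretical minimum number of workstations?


Formula: N_min = ceil(Sum of Task Times / Cycle Time)
N_min = ceil(148 min / 17 min) = ceil(8.7059)
N_min = 9 stations

9


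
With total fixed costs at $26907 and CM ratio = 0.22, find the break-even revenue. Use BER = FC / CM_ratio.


Formula: BER = Fixed Costs / Contribution Margin Ratio
BER = $26907 / 0.22
BER = $122304.55 (to the nearest cent)

$122304.55


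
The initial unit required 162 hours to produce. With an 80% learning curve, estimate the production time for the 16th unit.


Formula: T_n = T_1 * (learning_rate)^(log2(n)) where learning_rate = rate/100
Doublings = log2(16) = 4
T_n = 162 * 0.8^4
T_n = 162 * 0.4096 = 66.4 hours

66.4 hours


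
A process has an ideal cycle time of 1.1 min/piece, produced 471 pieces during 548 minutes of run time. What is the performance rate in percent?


Formula: Performance = (Ideal CT * Total Count) / Run Time * 100
Ideal output time = 1.1 * 471 = 518.1 min
Performance = 518.1 / 548 * 100 = 94.5%

94.5%


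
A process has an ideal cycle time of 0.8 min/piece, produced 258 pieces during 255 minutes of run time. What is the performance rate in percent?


Formula: Performance = (Ideal CT * Total Count) / Run Time * 100
Ideal output time = 0.8 * 258 = 206.4 min
Performance = 206.4 / 255 * 100 = 80.9%

80.9%


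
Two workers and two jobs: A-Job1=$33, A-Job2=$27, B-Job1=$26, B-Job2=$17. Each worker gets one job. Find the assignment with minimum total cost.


Option 1: A->1 + B->2 = $33 + $17 = $50
Option 2: A->2 + B->1 = $27 + $26 = $53
Min cost = min($50, $53) = $50

$50


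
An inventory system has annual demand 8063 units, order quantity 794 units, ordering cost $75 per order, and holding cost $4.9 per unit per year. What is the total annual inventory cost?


TC = 8063/794 * 75 + 794/2 * 4.9

$2706.92


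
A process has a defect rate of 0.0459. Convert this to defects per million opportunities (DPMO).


DPMO = defect_rate * 1000000 = 0.0459 * 1000000

45900


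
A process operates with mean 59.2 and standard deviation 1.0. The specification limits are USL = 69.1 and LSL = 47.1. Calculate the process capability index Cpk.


Cpu = (69.1 - 59.2) / (3 * 1.0) = 3.3
Cpl = (59.2 - 47.1) / (3 * 1.0) = 4.03
Cpk = min(3.3, 4.03) = 3.3

3.3


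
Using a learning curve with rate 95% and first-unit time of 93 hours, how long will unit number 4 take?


Formula: T_n = T_1 * (learning_rate)^(log2(n)) where learning_rate = rate/100
Doublings = log2(4) = 2
T_n = 93 * 0.95^2
T_n = 93 * 0.9025 = 83.9 hours

83.9 hours


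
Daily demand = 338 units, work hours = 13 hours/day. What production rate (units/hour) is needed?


Formula: Production Rate = Daily Demand / Available Hours
Rate = 338 units/day / 13 hours/day
Rate = 26.0 units/hour

26.0 units/hour


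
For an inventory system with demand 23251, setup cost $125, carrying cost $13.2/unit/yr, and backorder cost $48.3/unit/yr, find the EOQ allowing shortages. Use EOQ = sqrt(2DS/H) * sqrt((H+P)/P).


Formula: EOQ* = sqrt(2DS/H) * sqrt((H+P)/P)
Base EOQ = sqrt(2*23251*125/13.2) = 663.6 units
Correction = sqrt((13.2+48.3)/48.3) = 1.1284
EOQ* = 663.6 * 1.1284 = 748.8 units

748.8 units


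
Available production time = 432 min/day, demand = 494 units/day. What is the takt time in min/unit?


Formula: Takt Time = Available Production Time / Customer Demand
Takt = 432 min/day / 494 units/day
Takt = 0.87 min/unit

0.87 min/unit


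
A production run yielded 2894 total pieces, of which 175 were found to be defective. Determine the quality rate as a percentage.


Formula: Quality Rate = Good Pieces / Total Pieces * 100
Good pieces = 2894 - 175 = 2719
QR = 2719 / 2894 * 100 = 94.0%

94.0%


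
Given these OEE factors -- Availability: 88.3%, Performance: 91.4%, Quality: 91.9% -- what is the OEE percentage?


Formula: OEE = Availability * Performance * Quality / 10000
A * P = 88.3% * 91.4% / 100 = 80.71%
OEE = 80.71% * 91.9% / 100 = 74.2%

74.2%


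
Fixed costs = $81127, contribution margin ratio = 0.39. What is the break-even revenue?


Formula: BER = Fixed Costs / Contribution Margin Ratio
BER = $81127 / 0.39
BER = $208017.95 (to the nearest cent)

$208017.95


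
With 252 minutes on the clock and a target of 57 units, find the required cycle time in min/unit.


Formula: CT = Available Time / Number of Units
CT = 252 min / 57 units
CT = 4.42 min/unit

4.42 min/unit


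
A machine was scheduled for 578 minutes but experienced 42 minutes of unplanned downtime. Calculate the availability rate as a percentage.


Formula: Availability = (Planned Time - Downtime) / Planned Time * 100
Uptime = 578 - 42 = 536 min
Availability = 536 / 578 * 100 = 92.7%

92.7%


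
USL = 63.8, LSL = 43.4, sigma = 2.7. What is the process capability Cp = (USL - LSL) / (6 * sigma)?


Cp = (63.8 - 43.4) / (6 * 2.7)

1.26


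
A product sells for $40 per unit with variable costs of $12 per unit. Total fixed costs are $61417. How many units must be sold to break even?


Formula: BEQ = Fixed Costs / (Price - Variable Cost)
Contribution margin = $40 - $12 = $28/unit
BEQ = ceil($61417 / $28/unit) = ceil(2193.46) = 2194 units

2194 units


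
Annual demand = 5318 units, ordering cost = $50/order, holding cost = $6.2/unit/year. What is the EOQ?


Formula: EOQ = sqrt(2 * D * S / H)
Numerator: 2 * 5318 * 50 = 531800
2DS/H = 531800 / 6.2 = 85774.2
EOQ = sqrt(85774.2) = 292.9 units

292.9 units


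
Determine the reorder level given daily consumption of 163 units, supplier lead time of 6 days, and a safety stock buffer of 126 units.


Formula: ROP = (Daily Demand * Lead Time) + Safety Stock
Demand during lead time = 163 * 6 = 978 units
ROP = 978 + 126 = 1104 units

1104 units


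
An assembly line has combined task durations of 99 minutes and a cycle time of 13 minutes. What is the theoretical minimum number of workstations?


Formula: N_min = ceil(Sum of Task Times / Cycle Time)
N_min = ceil(99 min / 13 min) = ceil(7.6154)
N_min = 8 stations

8


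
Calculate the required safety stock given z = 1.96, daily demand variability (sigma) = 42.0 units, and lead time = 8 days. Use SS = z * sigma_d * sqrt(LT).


Formula: SS = z * sigma_d * sqrt(LT)
sqrt(LT) = sqrt(8) = 2.8284
SS = 1.96 * 42.0 * 2.8284
SS = 232.8 units

232.8 units


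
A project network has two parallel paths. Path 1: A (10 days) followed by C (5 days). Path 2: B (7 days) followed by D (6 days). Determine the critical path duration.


Path 1 = 10 + 5 = 15 days
Path 2 = 7 + 6 = 13 days
Duration = max(15, 13) = 15 days

15 days


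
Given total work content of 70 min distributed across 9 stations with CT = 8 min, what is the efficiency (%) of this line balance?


Formula: Efficiency = Sum of Task Times / (N_stations * CT) * 100
Total station capacity = 9 stations * 8 min = 72 min
Efficiency = 70 / 72 * 100 = 97.2%

97.2%


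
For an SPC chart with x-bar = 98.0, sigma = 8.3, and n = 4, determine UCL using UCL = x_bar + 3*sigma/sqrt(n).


UCL = 98.0 + 3 * 8.3 / sqrt(4)

110.45


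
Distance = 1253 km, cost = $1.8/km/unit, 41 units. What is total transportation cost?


TC = dist * cost * units = 1253 * 1.8 * 41 = $92471.40

$92471.40


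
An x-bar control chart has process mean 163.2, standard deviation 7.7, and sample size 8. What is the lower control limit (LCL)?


LCL = 163.2 - 3 * 7.7 / sqrt(8)

155.03


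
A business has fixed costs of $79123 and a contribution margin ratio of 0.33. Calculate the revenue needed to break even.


Formula: BER = Fixed Costs / Contribution Margin Ratio
BER = $79123 / 0.33
BER = $239766.67 (to the nearest cent)

$239766.67


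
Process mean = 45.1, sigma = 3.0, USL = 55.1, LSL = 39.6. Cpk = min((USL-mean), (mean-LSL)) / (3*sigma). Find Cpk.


Cpu = (55.1 - 45.1) / (3 * 3.0) = 1.11
Cpl = (45.1 - 39.6) / (3 * 3.0) = 0.61
Cpk = min(1.11, 0.61) = 0.61

0.61


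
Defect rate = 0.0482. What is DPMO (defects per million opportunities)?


DPMO = defect_rate * 1000000 = 0.0482 * 1000000

48200


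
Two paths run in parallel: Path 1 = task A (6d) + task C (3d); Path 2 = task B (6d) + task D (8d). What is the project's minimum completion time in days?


Path 1 = 6 + 3 = 9 days
Path 2 = 6 + 8 = 14 days
Duration = max(9, 14) = 14 days

14 days


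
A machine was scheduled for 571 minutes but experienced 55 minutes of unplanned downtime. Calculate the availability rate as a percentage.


Formula: Availability = (Planned Time - Downtime) / Planned Time * 100
Uptime = 571 - 55 = 516 min
Availability = 516 / 571 * 100 = 90.4%

90.4%


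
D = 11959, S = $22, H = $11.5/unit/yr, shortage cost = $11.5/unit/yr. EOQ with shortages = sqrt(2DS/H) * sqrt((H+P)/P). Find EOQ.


Formula: EOQ* = sqrt(2DS/H) * sqrt((H+P)/P)
Base EOQ = sqrt(2*11959*22/11.5) = 213.91 units
Correction = sqrt((11.5+11.5)/11.5) = 1.41421
EOQ* = 213.91 * 1.41421 = 302.5 units

302.5 units


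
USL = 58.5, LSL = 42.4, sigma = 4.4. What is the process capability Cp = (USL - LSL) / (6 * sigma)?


Cp = (58.5 - 42.4) / (6 * 4.4)

0.61


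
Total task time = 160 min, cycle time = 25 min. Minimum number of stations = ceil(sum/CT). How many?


Formula: N_min = ceil(Sum of Task Times / Cycle Time)
N_min = ceil(160 min / 25 min) = ceil(6.4)
N_min = 7 stations

7


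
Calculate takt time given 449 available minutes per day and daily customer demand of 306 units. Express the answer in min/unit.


Formula: Takt Time = Available Production Time / Customer Demand
Takt = 449 min/day / 306 units/day
Takt = 1.47 min/unit

1.47 min/unit


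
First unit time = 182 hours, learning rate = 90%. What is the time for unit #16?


Formula: T_n = T_1 * (learning_rate)^(log2(n)) where learning_rate = rate/100
Doublings = log2(16) = 4
T_n = 182 * 0.9^4
T_n = 182 * 0.6561 = 119.4 hours

119.4 hours


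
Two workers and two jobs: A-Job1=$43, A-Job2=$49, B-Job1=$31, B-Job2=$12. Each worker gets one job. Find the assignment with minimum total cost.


Option 1: A->1 + B->2 = $43 + $12 = $55
Option 2: A->2 + B->1 = $49 + $31 = $80
Min cost = min($55, $80) = $55

$55


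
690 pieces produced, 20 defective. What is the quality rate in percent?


Formula: Quality Rate = Good Pieces / Total Pieces * 100
Good pieces = 690 - 20 = 670
QR = 670 / 690 * 100 = 97.1%

97.1%


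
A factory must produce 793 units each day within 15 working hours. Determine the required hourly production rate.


Formula: Production Rate = Daily Demand / Available Hours
Rate = 793 units/day / 15 hours/day
Rate = 52.9 units/hour

52.9 units/hour


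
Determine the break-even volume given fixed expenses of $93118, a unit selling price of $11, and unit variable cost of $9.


Formula: BEQ = Fixed Costs / (Price - Variable Cost)
Contribution margin = $11 - $9 = $2/unit
BEQ = ceil($93118 / $2/unit) = ceil(46559.0) = 46559 units

46559 units


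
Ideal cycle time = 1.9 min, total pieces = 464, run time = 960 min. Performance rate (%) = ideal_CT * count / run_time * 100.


Formula: Performance = (Ideal CT * Total Count) / Run Time * 100
Ideal output time = 1.9 * 464 = 881.6 min
Performance = 881.6 / 960 * 100 = 91.8%

91.8%


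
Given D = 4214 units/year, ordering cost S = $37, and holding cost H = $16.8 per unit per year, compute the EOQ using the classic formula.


Formula: EOQ = sqrt(2 * D * S / H)
Numerator: 2 * 4214 * 37 = 311836
2DS/H = 311836 / 16.8 = 18561.7
EOQ = sqrt(18561.7) = 136.2 units

136.2 units


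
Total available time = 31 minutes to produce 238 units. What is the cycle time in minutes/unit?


Formula: CT = Available Time / Number of Units
CT = 31 min / 238 units
CT = 0.13 min/unit

0.13 min/unit


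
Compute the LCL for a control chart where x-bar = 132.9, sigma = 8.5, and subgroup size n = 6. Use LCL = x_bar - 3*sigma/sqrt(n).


LCL = 132.9 - 3 * 8.5 / sqrt(6)

122.49


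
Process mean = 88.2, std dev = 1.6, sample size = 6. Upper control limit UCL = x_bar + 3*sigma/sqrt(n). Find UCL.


UCL = 88.2 + 3 * 1.6 / sqrt(6)

90.16


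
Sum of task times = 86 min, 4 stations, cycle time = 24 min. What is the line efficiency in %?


Formula: Efficiency = Sum of Task Times / (N_stations * CT) * 100
Total station capacity = 4 stations * 24 min = 96 min
Efficiency = 86 / 96 * 100 = 89.6%

89.6%


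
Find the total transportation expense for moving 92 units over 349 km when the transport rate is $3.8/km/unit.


TC = dist * cost * units = 349 * 3.8 * 92 = $122010.40

$122010.40


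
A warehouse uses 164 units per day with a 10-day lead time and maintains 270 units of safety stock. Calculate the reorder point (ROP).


Formula: ROP = (Daily Demand * Lead Time) + Safety Stock
Demand during lead time = 164 * 10 = 1640 units
ROP = 1640 + 270 = 1910 units

1910 units


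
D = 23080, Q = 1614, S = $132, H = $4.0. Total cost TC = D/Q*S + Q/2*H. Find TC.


TC = 23080/1614 * 132 + 1614/2 * 4.0

$5115.58


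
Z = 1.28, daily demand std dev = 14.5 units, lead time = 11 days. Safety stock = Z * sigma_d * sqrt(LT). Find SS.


Formula: SS = z * sigma_d * sqrt(LT)
sqrt(LT) = sqrt(11) = 3.3166
SS = 1.28 * 14.5 * 3.3166
SS = 61.6 units

61.6 units


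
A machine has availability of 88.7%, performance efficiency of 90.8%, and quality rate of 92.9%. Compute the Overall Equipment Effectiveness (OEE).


Formula: OEE = Availability * Performance * Quality / 10000
A * P = 88.7% * 90.8% / 100 = 80.54%
OEE = 80.54% * 92.9% / 100 = 74.8%

74.8%


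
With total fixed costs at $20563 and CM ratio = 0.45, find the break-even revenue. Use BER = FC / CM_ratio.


Formula: BER = Fixed Costs / Contribution Margin Ratio
BER = $20563 / 0.45
BER = $45695.56 (to the nearest cent)

$45695.56


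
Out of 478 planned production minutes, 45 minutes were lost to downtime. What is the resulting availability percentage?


Formula: Availability = (Planned Time - Downtime) / Planned Time * 100
Uptime = 478 - 45 = 433 min
Availability = 433 / 478 * 100 = 90.6%

90.6%


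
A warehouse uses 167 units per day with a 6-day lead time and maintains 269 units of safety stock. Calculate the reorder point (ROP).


Formula: ROP = (Daily Demand * Lead Time) + Safety Stock
Demand during lead time = 167 * 6 = 1002 units
ROP = 1002 + 269 = 1271 units

1271 units


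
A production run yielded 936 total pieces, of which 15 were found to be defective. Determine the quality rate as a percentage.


Formula: Quality Rate = Good Pieces / Total Pieces * 100
Good pieces = 936 - 15 = 921
QR = 921 / 936 * 100 = 98.4%

98.4%


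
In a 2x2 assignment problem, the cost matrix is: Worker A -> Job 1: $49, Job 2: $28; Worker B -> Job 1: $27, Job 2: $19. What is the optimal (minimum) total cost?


Option 1: A->1 + B->2 = $49 + $19 = $68
Option 2: A->2 + B->1 = $28 + $27 = $55
Min cost = min($68, $55) = $55

$55


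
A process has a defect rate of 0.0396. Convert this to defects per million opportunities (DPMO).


DPMO = defect_rate * 1000000 = 0.0396 * 1000000

39600


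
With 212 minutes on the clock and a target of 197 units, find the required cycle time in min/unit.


Formula: CT = Available Time / Number of Units
CT = 212 min / 197 units
CT = 1.08 min/unit

1.08 min/unit


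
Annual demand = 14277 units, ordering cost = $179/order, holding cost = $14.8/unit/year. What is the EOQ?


Formula: EOQ = sqrt(2 * D * S / H)
Numerator: 2 * 14277 * 179 = 5111166
2DS/H = 5111166 / 14.8 = 345349.1
EOQ = sqrt(345349.1) = 587.7 units

587.7 units


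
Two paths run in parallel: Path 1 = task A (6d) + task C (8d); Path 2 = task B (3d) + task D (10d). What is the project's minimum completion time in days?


Path 1 = 6 + 8 = 14 days
Path 2 = 3 + 10 = 13 days
Duration = max(14, 13) = 14 days

14 days


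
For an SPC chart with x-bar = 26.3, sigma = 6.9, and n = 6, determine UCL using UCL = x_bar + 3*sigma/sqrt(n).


UCL = 26.3 + 3 * 6.9 / sqrt(6)

34.75


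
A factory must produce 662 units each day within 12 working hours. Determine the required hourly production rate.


Formula: Production Rate = Daily Demand / Available Hours
Rate = 662 units/day / 12 hours/day
Rate = 55.2 units/hour

55.2 units/hour


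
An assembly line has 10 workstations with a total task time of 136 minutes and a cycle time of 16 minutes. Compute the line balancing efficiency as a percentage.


Formula: Efficiency = Sum of Task Times / (N_stations * CT) * 100
Total station capacity = 10 stations * 16 min = 160 min
Efficiency = 136 / 160 * 100 = 85.0%

85.0%


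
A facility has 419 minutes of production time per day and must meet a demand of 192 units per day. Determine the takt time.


Formula: Takt Time = Available Production Time / Customer Demand
Takt = 419 min/day / 192 units/day
Takt = 2.18 min/unit

2.18 min/unit


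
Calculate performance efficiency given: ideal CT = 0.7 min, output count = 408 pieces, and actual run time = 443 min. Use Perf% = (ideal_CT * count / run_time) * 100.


Formula: Performance = (Ideal CT * Total Count) / Run Time * 100
Ideal output time = 0.7 * 408 = 285.6 min
Performance = 285.6 / 443 * 100 = 64.5%

64.5%


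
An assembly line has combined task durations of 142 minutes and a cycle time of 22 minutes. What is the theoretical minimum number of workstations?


Formula: N_min = ceil(Sum of Task Times / Cycle Time)
N_min = ceil(142 min / 22 min) = ceil(6.4545)
N_min = 7 stations

7


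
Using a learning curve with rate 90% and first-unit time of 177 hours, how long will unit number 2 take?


Formula: T_n = T_1 * (learning_rate)^(log2(n)) where learning_rate = rate/100
Doublings = log2(2) = 1
T_n = 177 * 0.9^1
T_n = 177 * 0.9 = 159.3 hours

159.3 hours


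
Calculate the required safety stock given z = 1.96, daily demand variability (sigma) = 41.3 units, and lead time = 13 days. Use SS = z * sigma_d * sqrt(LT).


Formula: SS = z * sigma_d * sqrt(LT)
sqrt(LT) = sqrt(13) = 3.6056
SS = 1.96 * 41.3 * 3.6056
SS = 291.9 units

291.9 units


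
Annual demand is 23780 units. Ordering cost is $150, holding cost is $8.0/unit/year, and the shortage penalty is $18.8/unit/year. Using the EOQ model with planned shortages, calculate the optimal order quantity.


Formula: EOQ* = sqrt(2DS/H) * sqrt((H+P)/P)
Base EOQ = sqrt(2*23780*150/8.0) = 944.33 units
Correction = sqrt((8.0+18.8)/18.8) = 1.19396
EOQ* = 944.33 * 1.19396 = 1127.5 units

1127.5 units


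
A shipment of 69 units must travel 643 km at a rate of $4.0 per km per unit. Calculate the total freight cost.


TC = dist * cost * units = 643 * 4.0 * 69 = $177468.00

$177468.00


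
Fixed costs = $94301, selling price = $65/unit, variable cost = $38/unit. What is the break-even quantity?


Formula: BEQ = Fixed Costs / (Price - Variable Cost)
Contribution margin = $65 - $38 = $27/unit
BEQ = ceil($94301 / $27/unit) = ceil(3492.63) = 3493 units

3493 units


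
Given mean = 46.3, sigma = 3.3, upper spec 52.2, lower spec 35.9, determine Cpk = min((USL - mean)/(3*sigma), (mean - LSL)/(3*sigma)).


Cpu = (52.2 - 46.3) / (3 * 3.3) = 0.6
Cpl = (46.3 - 35.9) / (3 * 3.3) = 1.05
Cpk = min(0.6, 1.05) = 0.6

0.6


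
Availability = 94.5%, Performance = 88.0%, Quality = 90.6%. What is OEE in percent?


Formula: OEE = Availability * Performance * Quality / 10000
A * P = 94.5% * 88.0% / 100 = 83.16%
OEE = 83.16% * 90.6% / 100 = 75.3%

75.3%


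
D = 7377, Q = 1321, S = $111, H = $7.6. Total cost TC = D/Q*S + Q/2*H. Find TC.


TC = 7377/1321 * 111 + 1321/2 * 7.6

$5639.67


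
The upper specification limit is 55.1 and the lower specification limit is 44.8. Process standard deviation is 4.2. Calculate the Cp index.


Cp = (55.1 - 44.8) / (6 * 4.2)

0.41


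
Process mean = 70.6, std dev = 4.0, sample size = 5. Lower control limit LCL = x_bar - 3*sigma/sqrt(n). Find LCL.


LCL = 70.6 - 3 * 4.0 / sqrt(5)

65.23


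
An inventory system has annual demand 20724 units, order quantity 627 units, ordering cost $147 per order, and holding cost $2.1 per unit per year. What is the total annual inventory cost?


TC = 20724/627 * 147 + 627/2 * 2.1

$5517.09


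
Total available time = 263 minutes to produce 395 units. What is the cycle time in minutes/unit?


Formula: CT = Available Time / Number of Units
CT = 263 min / 395 units
CT = 0.67 min/unit

0.67 min/unit


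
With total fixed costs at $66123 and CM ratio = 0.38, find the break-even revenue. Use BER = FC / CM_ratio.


Formula: BER = Fixed Costs / Contribution Margin Ratio
BER = $66123 / 0.38
BER = $174007.89 (to the nearest cent)

$174007.89


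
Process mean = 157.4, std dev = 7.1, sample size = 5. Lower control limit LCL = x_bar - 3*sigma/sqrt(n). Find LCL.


LCL = 157.4 - 3 * 7.1 / sqrt(5)

147.87


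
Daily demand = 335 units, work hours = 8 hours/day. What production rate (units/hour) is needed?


Formula: Production Rate = Daily Demand / Available Hours
Rate = 335 units/day / 8 hours/day
Rate = 41.9 units/hour

41.9 units/hour


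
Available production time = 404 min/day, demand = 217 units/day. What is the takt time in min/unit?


Formula: Takt Time = Available Production Time / Customer Demand
Takt = 404 min/day / 217 units/day
Takt = 1.86 min/unit

1.86 min/unit


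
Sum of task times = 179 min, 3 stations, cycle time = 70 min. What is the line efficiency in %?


Formula: Efficiency = Sum of Task Times / (N_stations * CT) * 100
Total station capacity = 3 stations * 70 min = 210 min
Efficiency = 179 / 210 * 100 = 85.2%

85.2%


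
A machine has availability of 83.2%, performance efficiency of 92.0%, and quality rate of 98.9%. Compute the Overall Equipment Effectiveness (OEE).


Formula: OEE = Availability * Performance * Quality / 10000
A * P = 83.2% * 92.0% / 100 = 76.54%
OEE = 76.54% * 98.9% / 100 = 75.7%

75.7%


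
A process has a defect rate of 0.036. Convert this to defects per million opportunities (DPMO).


DPMO = defect_rate * 1000000 = 0.036 * 1000000

36000


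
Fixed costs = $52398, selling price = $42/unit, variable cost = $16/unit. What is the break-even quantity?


Formula: BEQ = Fixed Costs / (Price - Variable Cost)
Contribution margin = $42 - $16 = $26/unit
BEQ = ceil($52398 / $26/unit) = ceil(2015.31) = 2016 units

2016 units


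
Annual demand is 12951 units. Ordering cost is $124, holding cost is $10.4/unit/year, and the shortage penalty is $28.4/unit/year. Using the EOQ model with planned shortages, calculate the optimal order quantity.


Formula: EOQ* = sqrt(2DS/H) * sqrt((H+P)/P)
Base EOQ = sqrt(2*12951*124/10.4) = 555.73 units
Correction = sqrt((10.4+28.4)/28.4) = 1.16884
EOQ* = 555.73 * 1.16884 = 649.6 units

649.6 units


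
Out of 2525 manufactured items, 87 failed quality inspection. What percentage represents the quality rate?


Formula: Quality Rate = Good Pieces / Total Pieces * 100
Good pieces = 2525 - 87 = 2438
QR = 2438 / 2525 * 100 = 96.6%

96.6%


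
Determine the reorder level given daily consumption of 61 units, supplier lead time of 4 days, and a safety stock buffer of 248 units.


Formula: ROP = (Daily Demand * Lead Time) + Safety Stock
Demand during lead time = 61 * 4 = 244 units
ROP = 244 + 248 = 492 units

492 units
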